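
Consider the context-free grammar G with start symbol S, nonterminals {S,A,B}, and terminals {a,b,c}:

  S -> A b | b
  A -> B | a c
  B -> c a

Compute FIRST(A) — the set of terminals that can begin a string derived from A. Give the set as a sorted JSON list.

Compute FIRST by fixpoint:
iter 1:
  A via A→a c: +{a}
  B via B→c a: +{c}
  S via S→A b: +{a}
  S via S→b: +{b}
  FIRST(S)={a,b}  FIRST(A)={a}  FIRST(B)={c}
iter 2:
  A via A→B: +{c}
  S via S→A b: +{c}
  FIRST(S)={a,b,c}  FIRST(A)={a,c}  FIRST(B)={c}
iter 3: (stable)
  FIRST(S)={a,b,c}  FIRST(A)={a,c}  FIRST(B)={c}

FIRST(A) = ["a", "c"]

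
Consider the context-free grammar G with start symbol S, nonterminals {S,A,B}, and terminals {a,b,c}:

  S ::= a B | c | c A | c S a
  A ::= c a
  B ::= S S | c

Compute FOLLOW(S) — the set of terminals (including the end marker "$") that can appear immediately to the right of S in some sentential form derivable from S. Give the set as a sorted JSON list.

Compute FIRST by fixpoint:
pass 1:
  A via A→c a: +{c}
  B via B→c: +{c}
  S via S→a B: +{a}
  S via S→c: +{c}
  FIRST[S]={a,c}  FIRST[A]={c}  FIRST[B]={c}
pass 2:
  B via B→S S: +{a}
  FIRST[S]={a,c}  FIRST[A]={c}  FIRST[B]={a,c}
pass 3: done
  FIRST[S]={a,c}  FIRST[A]={c}  FIRST[B]={a,c}

FOLLOW iteration:
FOLLOW(S) := {$}
iter 1:
  B→S S: FOLLOW(S) ⊇ FIRST(S) = {a,c}; new: +{a,c}
  S→a B: FOLLOW(B) ⊇ FOLLOW(S) ⊇ {$,a,c}; new: +{$,a,c}
  S→c A: FOLLOW(A) ⊇ FOLLOW(S) ⊇ {$,a,c}; new: +{$,a,c}
  FOLLOW[S]={$,a,c}  FOLLOW[A]={$,a,c}  FOLLOW[B]={$,a,c}
iter 2: — fixpoint
  FOLLOW[S]={$,a,c}  FOLLOW[A]={$,a,c}  FOLLOW[B]={$,a,c}

FOLLOW(S) = ["$", "a", "c"]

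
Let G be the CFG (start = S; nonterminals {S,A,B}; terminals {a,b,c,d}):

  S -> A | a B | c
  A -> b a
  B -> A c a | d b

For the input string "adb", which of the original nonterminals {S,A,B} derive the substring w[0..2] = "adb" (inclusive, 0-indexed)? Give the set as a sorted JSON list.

CNF form of G:
  S -> T0 T1 | T1 B | c
  A -> T0 T1
  B -> A X4 | T3 T0
  T0 -> b
  T1 -> a
  T2 -> c
  T3 -> d
  X4 -> T2 T1

CYK table (by increasing span), restricted to cells inside w[0..2]:
  [0..0]={T1}  "a"  orig:{}
  [1..1]={T3}  "d"  orig:{}
  [2..2]={T0}  "b"  orig:{}
  [0..1]=∅  "ad"
  [1..2]={B}  "db"
  [0..2]={S}  "adb"

Original NTs in T[0,2] deriving "adb": ["S"]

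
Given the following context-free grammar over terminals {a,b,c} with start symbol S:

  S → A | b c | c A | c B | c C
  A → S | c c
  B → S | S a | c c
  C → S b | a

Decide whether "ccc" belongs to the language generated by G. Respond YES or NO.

Convert to CNF:
  S -> T0 T1 | T1 A | T1 B | T1 C | T1 T1
  A -> T0 T1 | T1 A | T1 B | T1 C | T1 T1
  B -> S T2 | T0 T1 | T1 A | T1 B | T1 C | T1 T1
  C -> S T0 | a
  T0 -> b
  T1 -> c
  T2 -> a

CYK table (by increasing span):
  T[0,0] 'c' = {T1}  orig:{}
  T[1,1] 'c' = {T1}  orig:{}
  T[2,2] 'c' = {T1}  orig:{}
  T[0,1] 'cc' = {A,B,S}
  T[1,2] 'cc' = {A,B,S}
  T[0,2] 'ccc' = {A,B,S}

S ∈ T[0,2] ⇒ YES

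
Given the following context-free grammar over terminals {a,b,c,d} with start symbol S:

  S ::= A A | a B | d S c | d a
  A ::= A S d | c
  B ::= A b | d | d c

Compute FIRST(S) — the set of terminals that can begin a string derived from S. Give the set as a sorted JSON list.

FIRST iteration:
pass 1:
  A via A→c: +{c}
  B via B→A b: +{c}
  B via B→d: +{d}
  S via S→A A: +{c}
  S via S→a B: +{a}
  S via S→d S c: +{d}
  FIRST[S]={a,c,d}  FIRST[A]={c}  FIRST[B]={c,d}
pass 2: — fixpoint
  FIRST[S]={a,c,d}  FIRST[A]={c}  FIRST[B]={c,d}

FIRST(S) = ["a", "c", "d"]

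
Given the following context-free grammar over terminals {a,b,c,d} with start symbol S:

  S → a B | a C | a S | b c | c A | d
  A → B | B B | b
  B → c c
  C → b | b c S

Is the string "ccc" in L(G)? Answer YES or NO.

CNF form of G:
  S -> T0 A | T1 T0 | T2 B | T2 C | T2 S | d
  A -> B B | T0 T0 | b
  B -> T0 T0
  C -> T1 X3 | b
  T0 -> c
  T1 -> b
  T2 -> a
  X3 -> T0 S

Fill CYK table bottom-up:
  cell(0,0) c: {T0}  orig:{}
  cell(1,1) c: {T0}  orig:{}
  cell(2,2) c: {T0}  orig:{}
  cell(0,1) cc: {A,B}
  cell(1,2) cc: {A,B}
  cell(0,2) ccc: {S}

S ∈ T[0,2] ⇒ YES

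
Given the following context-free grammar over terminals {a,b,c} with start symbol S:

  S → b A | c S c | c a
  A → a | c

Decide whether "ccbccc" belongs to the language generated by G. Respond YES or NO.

Convert to CNF:
  S -> T0 A | T1 T2 | T1 X3
  A -> a | c
  T0 -> b
  T1 -> c
  T2 -> a
  X3 -> S T1

CYK fill:
  cell(0,0) c: {A,T1}  orig:{A}
  cell(1,1) c: {A,T1}  orig:{A}
  cell(2,2) b: {T0}  orig:{}
  cell(3,3) c: {A,T1}  orig:{A}
  cell(4,4) c: {A,T1}  orig:{A}
  cell(5,5) c: {A,T1}  orig:{A}
  cell(0,1) cc: ∅
  cell(1,2) cb: ∅
  cell(2,3) bc: {S}
  cell(3,4) cc: ∅
  cell(4,5) cc: ∅
  cell(0,2) ccb: ∅
  cell(1,3) cbc: ∅
  cell(2,4) bcc: {X3}  orig:{}
  cell(3,5) ccc: ∅
  cell(0,3) ccbc: ∅
  cell(1,4) cbcc: {S}
  cell(2,5) bccc: ∅
  cell(0,4) ccbcc: ∅
  cell(1,5) cbccc: {X3}  orig:{}
  cell(0,5) ccbccc: {S}

S ∈ T[0,5] ⇒ YES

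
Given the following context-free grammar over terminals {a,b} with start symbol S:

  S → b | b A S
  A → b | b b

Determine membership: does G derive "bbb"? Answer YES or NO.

CNF form of G:
  S -> T0 X1 | b
  A -> T0 T0 | b
  T0 -> b
  X1 -> A S

Fill CYK table bottom-up:
  [0..0]={A,S,T0}  "b"  orig:{A,S}
  [1..1]={A,S,T0}  "b"  orig:{A,S}
  [2..2]={A,S,T0}  "b"  orig:{A,S}
  [0..1]={A,X1}  "bb"  orig:{A}
  [1..2]={A,X1}  "bb"  orig:{A}
  [0..2]={S,X1}  "bbb"  orig:{S}

S ∈ T[0,2] ⇒ YES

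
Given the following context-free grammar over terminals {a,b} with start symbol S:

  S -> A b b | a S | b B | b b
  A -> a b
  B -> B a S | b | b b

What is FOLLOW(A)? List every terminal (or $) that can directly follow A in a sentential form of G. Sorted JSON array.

FIRST sets, iterate to fixpoint:
[1]
  A via A→a b: +{a}
  B via B→b: +{b}
  S via S→A b b: +{a}
  S via S→b B: +{b}
  FIRST(S)={a,b}  FIRST(A)={a}  FIRST(B)={b}
[2] — fixpoint
  FIRST(S)={a,b}  FIRST(A)={a}  FIRST(B)={b}

FOLLOW iteration:
FOLLOW(S) := {$}
iter 1:
  B→B a S: FOLLOW(B) ⊇ FIRST(a) = {a}; new: +{a}
  B→B a S: FOLLOW(S) ⊇ FOLLOW(B) ⊇ {a}; new: +{a}
  S→A b b: FOLLOW(A) ⊇ FIRST(b) = {b}; new: +{b}
  S→b B: FOLLOW(B) ⊇ FOLLOW(S) ⊇ {$,a}; new: +{$}
  S: {$,a}  A: {b}  B: {$,a}
iter 2: (no change)
  S: {$,a}  A: {b}  B: {$,a}

FOLLOW(A) = ["b"]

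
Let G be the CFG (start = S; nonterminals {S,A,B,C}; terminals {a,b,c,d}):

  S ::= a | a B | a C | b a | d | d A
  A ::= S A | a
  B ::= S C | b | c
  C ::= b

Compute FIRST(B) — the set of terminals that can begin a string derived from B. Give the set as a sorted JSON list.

Compute FIRST by fixpoint:
pass 1:
  A via A→a: +{a}
  B via B→b: +{b}
  B via B→c: +{c}
  C via C→b: +{b}
  S via S→a: +{a}
  S via S→b a: +{b}
  S via S→d: +{d}
  FIRST(S)={a,b,d}  FIRST(A)={a}  FIRST(B)={b,c}  FIRST(C)={b}
pass 2:
  A via A→S A: +{b,d}
  B via B→S C: +{a,d}
  FIRST(S)={a,b,d}  FIRST(A)={a,b,d}  FIRST(B)={a,b,c,d}  FIRST(C)={b}
pass 3: (stable)
  FIRST(S)={a,b,d}  FIRST(A)={a,b,d}  FIRST(B)={a,b,c,d}  FIRST(C)={b}

FIRST(B) = ["a", "b", "c", "d"]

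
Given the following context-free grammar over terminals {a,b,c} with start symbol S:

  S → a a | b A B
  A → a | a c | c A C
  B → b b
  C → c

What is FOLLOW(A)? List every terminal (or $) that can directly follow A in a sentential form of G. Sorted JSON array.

FIRST sets, iterate to fixpoint:
pass 1:
  A via A→a: +{a}
  A via A→c A C: +{c}
  B via B→b b: +{b}
  C via C→c: +{c}
  S via S→a a: +{a}
  S via S→b A B: +{b}
  S: {a,b}  A: {a,c}  B: {b}  C: {c}
pass 2: — fixpoint
  S: {a,b}  A: {a,c}  B: {b}  C: {c}

FOLLOW iteration:
FOLLOW(S) := {$}
[1]
  A→c A C: FOLLOW(A) ⊇ FIRST(C) = {c}; new: +{c}
  A→c A C: FOLLOW(C) ⊇ FOLLOW(A) ⊇ {c}; new: +{c}
  S→b A B: FOLLOW(A) ⊇ FIRST(B) = {b}; new: +{b}
  S→b A B: FOLLOW(B) ⊇ FOLLOW(S) ⊇ {$}; new: +{$}
  S: {$}  A: {b,c}  B: {$}  C: {c}
[2]
  A→c A C: FOLLOW(C) ⊇ FOLLOW(A) ⊇ {b,c}; new: +{b}
  S: {$}  A: {b,c}  B: {$}  C: {b,c}
[3] (no change)
  S: {$}  A: {b,c}  B: {$}  C: {b,c}

FOLLOW(A) = ["b", "c"]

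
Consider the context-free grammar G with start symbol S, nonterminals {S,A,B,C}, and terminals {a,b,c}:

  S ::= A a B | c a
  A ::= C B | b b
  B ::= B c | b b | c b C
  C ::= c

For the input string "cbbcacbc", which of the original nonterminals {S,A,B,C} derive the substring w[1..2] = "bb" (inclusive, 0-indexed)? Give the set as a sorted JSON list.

CNF form of G:
  S -> A X4 | T1 T2
  A -> C B | T0 T0
  B -> B T1 | T0 T0 | T1 X3
  C -> c
  T0 -> b
  T1 -> c
  T2 -> a
  X3 -> T0 C
  X4 -> T2 B

CYK fill (cells [i..j] with 1 ≤ i ≤ j ≤ 2 only):
  cell(1,1) b: {T0}  orig:{}
  cell(2,2) b: {T0}  orig:{}
  cell(1,2) bb: {A,B}

Original NTs in T[1,2] deriving "bb": ["A", "B"]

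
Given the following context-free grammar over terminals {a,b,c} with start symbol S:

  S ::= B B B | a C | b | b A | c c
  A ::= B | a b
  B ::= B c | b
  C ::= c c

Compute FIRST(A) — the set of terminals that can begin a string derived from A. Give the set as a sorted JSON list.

Compute FIRST by fixpoint:
[1]
  A via A→a b: +{a}
  B via B→b: +{b}
  C via C→c c: +{c}
  S via S→B B B: +{b}
  S via S→a C: +{a}
  S via S→c c: +{c}
  FIRST(S)={a,b,c}  FIRST(A)={a}  FIRST(B)={b}  FIRST(C)={c}
[2]
  A via A→B: +{b}
  FIRST(S)={a,b,c}  FIRST(A)={a,b}  FIRST(B)={b}  FIRST(C)={c}
[3] — fixpoint
  FIRST(S)={a,b,c}  FIRST(A)={a,b}  FIRST(B)={b}  FIRST(C)={c}

FIRST(A) = ["a", "b"]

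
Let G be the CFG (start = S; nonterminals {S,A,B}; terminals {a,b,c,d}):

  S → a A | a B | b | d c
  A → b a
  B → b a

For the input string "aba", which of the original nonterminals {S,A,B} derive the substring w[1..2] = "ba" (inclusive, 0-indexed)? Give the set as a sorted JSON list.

CNF form of G:
  S -> T1 A | T1 B | T2 T3 | b
  A -> T0 T1
  B -> T0 T1
  T0 -> b
  T1 -> a
  T2 -> d
  T3 -> c

Fill CYK table bottom-up — only the sub-triangle for w[1..2]:
  cell(1,1) b: {S,T0}  orig:{S}
  cell(2,2) a: {T1}  orig:{}
  cell(1,2) ba: {A,B}

Original NTs in T[1,2] deriving "ba": ["A", "B"]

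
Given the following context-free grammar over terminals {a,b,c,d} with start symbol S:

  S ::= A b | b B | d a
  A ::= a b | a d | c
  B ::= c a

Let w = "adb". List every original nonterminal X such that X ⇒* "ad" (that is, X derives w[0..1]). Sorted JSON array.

CNF form of G:
  S -> A T1 | T1 B | T2 T0
  A -> T0 T1 | T0 T2 | c
  B -> T3 T0
  T0 -> a
  T1 -> b
  T2 -> d
  T3 -> c

CYK fill, restricted to cells inside w[0..1]:
  T[0,0] 'a' = {T0}  orig:{}
  T[1,1] 'd' = {T2}  orig:{}
  T[0,1] 'ad' = {A}

Original NTs in T[0,1] deriving "ad": ["A"]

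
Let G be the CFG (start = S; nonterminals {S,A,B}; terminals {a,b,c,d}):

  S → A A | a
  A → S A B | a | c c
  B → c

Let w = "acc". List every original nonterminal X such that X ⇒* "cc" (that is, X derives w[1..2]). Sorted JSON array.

CNF form of G:
  S -> A A | a
  A -> S X1 | T0 T0 | a
  B -> c
  T0 -> c
  X1 -> A B

CYK table (by increasing span), restricted to cells inside w[1..2]:
  [1..1]={B,T0}  "c"  orig:{B}
  [2..2]={B,T0}  "c"  orig:{B}
  [1..2]={A}  "cc"

Original NTs in T[1,2] deriving "cc": ["A"]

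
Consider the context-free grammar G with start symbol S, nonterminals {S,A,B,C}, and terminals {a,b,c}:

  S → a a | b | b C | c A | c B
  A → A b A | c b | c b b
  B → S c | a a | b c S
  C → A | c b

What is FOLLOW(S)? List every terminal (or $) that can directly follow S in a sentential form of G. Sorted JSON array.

Compute FIRST by fixpoint:
round 1:
  A via A→c b: +{c}
  B via B→a a: +{a}
  B via B→b c S: +{b}
  C via C→A: +{c}
  S via S→a a: +{a}
  S via S→b: +{b}
  S via S→c A: +{c}
  FIRST(S)={a,b,c}  FIRST(A)={c}  FIRST(B)={a,b}  FIRST(C)={c}
round 2:
  B via B→S c: +{c}
  FIRST(S)={a,b,c}  FIRST(A)={c}  FIRST(B)={a,b,c}  FIRST(C)={c}
round 3: (stable)
  FIRST(S)={a,b,c}  FIRST(A)={c}  FIRST(B)={a,b,c}  FIRST(C)={c}

FOLLOW sets:
FOLLOW(S) := {$}
[1]
  A→A b A: FOLLOW(A) ⊇ FIRST(b) = {b}; new: +{b}
  B→S c: FOLLOW(S) ⊇ FIRST(c) = {c}; new: +{c}
  S→b C: FOLLOW(C) ⊇ FOLLOW(S) ⊇ {$,c}; new: +{$,c}
  S→c A: FOLLOW(A) ⊇ FOLLOW(S) ⊇ {$,c}; new: +{$,c}
  S→c B: FOLLOW(B) ⊇ FOLLOW(S) ⊇ {$,c}; new: +{$,c}
  FOLLOW[S]={$,c}  FOLLOW[A]={$,b,c}  FOLLOW[B]={$,c}  FOLLOW[C]={$,c}
[2] (stable)
  FOLLOW[S]={$,c}  FOLLOW[A]={$,b,c}  FOLLOW[B]={$,c}  FOLLOW[C]={$,c}

FOLLOW(S) = ["$", "c"]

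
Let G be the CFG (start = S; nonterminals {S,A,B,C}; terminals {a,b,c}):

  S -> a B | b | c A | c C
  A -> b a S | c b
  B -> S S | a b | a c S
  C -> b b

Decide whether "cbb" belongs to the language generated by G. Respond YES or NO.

CNF form of G:
  S -> T1 B | T2 A | T2 C | b
  A -> T0 X3 | T2 T0
  B -> S S | T1 T0 | T1 X4
  C -> T0 T0
  T0 -> b
  T1 -> a
  T2 -> c
  X3 -> T1 S
  X4 -> T2 S

CYK fill:
  T[0,0] 'c' = {T2}  orig:{}
  T[1,1] 'b' = {S,T0}  orig:{S}
  T[2,2] 'b' = {S,T0}  orig:{S}
  T[0,1] 'cb' = {A,X4}  orig:{A}
  T[1,2] 'bb' = {B,C}
  T[0,2] 'cbb' = {S}

S ∈ T[0,2] ⇒ YES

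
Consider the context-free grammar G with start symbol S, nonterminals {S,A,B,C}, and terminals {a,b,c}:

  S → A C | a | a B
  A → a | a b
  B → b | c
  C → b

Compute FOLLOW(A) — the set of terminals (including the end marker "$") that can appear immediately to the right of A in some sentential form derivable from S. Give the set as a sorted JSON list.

FIRST sets, iterate to fixpoint:
pass 1:
  A via A→a: +{a}
  B via B→b: +{b}
  B via B→c: +{c}
  C via C→b: +{b}
  S via S→A C: +{a}
  FIRST(S)={a}  FIRST(A)={a}  FIRST(B)={b,c}  FIRST(C)={b}
pass 2: (no change)
  FIRST(S)={a}  FIRST(A)={a}  FIRST(B)={b,c}  FIRST(C)={b}

FOLLOW iteration:
initialize: $ ∈ FOLLOW(S)
pass 1:
  S→A C: FOLLOW(A) ⊇ FIRST(C) = {b}; new: +{b}
  S→A C: FOLLOW(C) ⊇ FOLLOW(S) ⊇ {$}; new: +{$}
  S→a B: FOLLOW(B) ⊇ FOLLOW(S) ⊇ {$}; new: +{$}
  FOLLOW[S]={$}  FOLLOW[A]={b}  FOLLOW[B]={$}  FOLLOW[C]={$}
pass 2: (stable)
  FOLLOW[S]={$}  FOLLOW[A]={b}  FOLLOW[B]={$}  FOLLOW[C]={$}

FOLLOW(A) = ["b"]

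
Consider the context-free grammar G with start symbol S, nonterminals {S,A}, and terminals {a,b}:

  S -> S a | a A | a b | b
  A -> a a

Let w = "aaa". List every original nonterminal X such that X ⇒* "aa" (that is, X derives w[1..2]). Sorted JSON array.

CNF form of G:
  S -> S T0 | T0 A | T0 T1 | b
  A -> T0 T0
  T0 -> a
  T1 -> b

Fill CYK table bottom-up — only the sub-triangle for w[1..2]:
  T[1,1] 'a' = {T0}  orig:{}
  T[2,2] 'a' = {T0}  orig:{}
  T[1,2] 'aa' = {A}

Original NTs in T[1,2] deriving "aa": ["A"]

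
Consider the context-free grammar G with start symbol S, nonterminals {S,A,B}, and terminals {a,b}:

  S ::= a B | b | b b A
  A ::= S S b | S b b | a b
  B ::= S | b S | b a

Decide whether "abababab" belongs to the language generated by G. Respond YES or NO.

CNF form of G:
  S -> T0 X5 | T1 B | b
  A -> S X2 | S X3 | T1 T0
  B -> T0 S | T0 T1 | T0 X4 | T1 B | b
  T0 -> b
  T1 -> a
  X2 -> S T0
  X3 -> T0 T0
  X4 -> T0 A
  X5 -> T0 A

CYK fill:
  T[0,0] 'a' = {T1}  orig:{}
  T[1,1] 'b' = {B,S,T0}  orig:{B,S}
  T[2,2] 'a' = {T1}  orig:{}
  T[3,3] 'b' = {B,S,T0}  orig:{B,S}
  T[4,4] 'a' = {T1}  orig:{}
  T[5,5] 'b' = {B,S,T0}  orig:{B,S}
  T[6,6] 'a' = {T1}  orig:{}
  T[7,7] 'b' = {B,S,T0}  orig:{B,S}
  T[0,1] 'ab' = {A,B,S}
  T[1,2] 'ba' = {B}
  T[2,3] 'ab' = {A,B,S}
  T[3,4] 'ba' = {B}
  T[4,5] 'ab' = {A,B,S}
  T[5,6] 'ba' = {B}
  T[6,7] 'ab' = {A,B,S}
  T[0,2] 'aba' = {B,S}
  T[1,3] 'bab' = {B,X4,X5}  orig:{B}
  T[2,4] 'aba' = {B,S}
  T[3,5] 'bab' = {B,X4,X5}  orig:{B}
  T[4,6] 'aba' = {B,S}
  T[5,7] 'bab' = {B,X4,X5}  orig:{B}
  T[0,3] 'abab' = {B,S,X2}  orig:{B,S}
  T[1,4] 'baba' = {B}
  T[2,5] 'abab' = {B,S,X2}  orig:{B,S}
  T[3,6] 'baba' = {B}
  T[4,7] 'abab' = {B,S,X2}  orig:{B,S}
  T[0,4] 'ababa' = {B,S}
  T[1,5] 'babab' = {A,B}
  T[2,6] 'ababa' = {B,S}
  T[3,7] 'babab' = {A,B}
  T[0,5] 'ababab' = {A,B,S,X2}  orig:{A,B,S}
  T[1,6] 'bababa' = {B}
  T[2,7] 'ababab' = {A,B,S,X2}  orig:{A,B,S}
  T[0,6] 'abababa' = {B,S}
  T[1,7] 'bababab' = {A,B,X4,X5}  orig:{A,B}
  T[0,7] 'abababab' = {A,B,S,X2}  orig:{A,B,S}

S ∈ T[0,7] ⇒ YES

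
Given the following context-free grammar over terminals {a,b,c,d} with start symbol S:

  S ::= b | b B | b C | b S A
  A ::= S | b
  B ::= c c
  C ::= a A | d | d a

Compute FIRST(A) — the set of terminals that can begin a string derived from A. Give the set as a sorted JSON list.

Compute FIRST by fixpoint:
round 1:
  A via A→b: +{b}
  B via B→c c: +{c}
  C via C→a A: +{a}
  C via C→d: +{d}
  S via S→b: +{b}
  FIRST[S]={b}  FIRST[A]={b}  FIRST[B]={c}  FIRST[C]={a,d}
round 2: (no change)
  FIRST[S]={b}  FIRST[A]={b}  FIRST[B]={c}  FIRST[C]={a,d}

FIRST(A) = ["b"]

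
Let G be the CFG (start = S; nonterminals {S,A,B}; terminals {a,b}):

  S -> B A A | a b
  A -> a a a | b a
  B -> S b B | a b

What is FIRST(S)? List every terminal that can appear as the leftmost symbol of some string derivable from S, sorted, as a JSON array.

Compute FIRST by fixpoint:
[1]
  A via A→a a a: +{a}
  A via A→b a: +{b}
  B via B→a b: +{a}
  S via S→B A A: +{a}
  FIRST[S]={a}  FIRST[A]={a,b}  FIRST[B]={a}
[2] (stable)
  FIRST[S]={a}  FIRST[A]={a,b}  FIRST[B]={a}

FIRST(S) = ["a"]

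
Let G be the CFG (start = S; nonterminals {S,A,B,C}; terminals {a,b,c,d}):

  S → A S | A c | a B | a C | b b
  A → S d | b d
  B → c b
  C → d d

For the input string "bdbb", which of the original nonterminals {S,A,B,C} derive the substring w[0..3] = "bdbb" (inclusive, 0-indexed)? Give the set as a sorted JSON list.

Convert to CNF:
  S -> A S | A T2 | T1 T1 | T3 B | T3 C
  A -> S T0 | T1 T0
  B -> T2 T1
  C -> T0 T0
  T0 -> d
  T1 -> b
  T2 -> c
  T3 -> a

CYK table (by increasing span) — only the sub-triangle for w[0..3]:
  [0..0]={T1}  "b"  orig:{}
  [1..1]={T0}  "d"  orig:{}
  [2..2]={T1}  "b"  orig:{}
  [3..3]={T1}  "b"  orig:{}
  [0..1]={A}  "bd"
  [1..2]=∅  "db"
  [2..3]={S}  "bb"
  [0..2]=∅  "bdb"
  [1..3]=∅  "dbb"
  [0..3]={S}  "bdbb"

Original NTs in T[0,3] deriving "bdbb": ["S"]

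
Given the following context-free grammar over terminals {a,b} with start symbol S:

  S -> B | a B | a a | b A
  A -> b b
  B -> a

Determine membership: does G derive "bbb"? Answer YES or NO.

CNF form of G:
  S -> T0 A | T1 B | T1 T1 | a
  A -> T0 T0
  B -> a
  T0 -> b
  T1 -> a

CYK table (by increasing span):
  cell(0,0) b: {T0}  orig:{}
  cell(1,1) b: {T0}  orig:{}
  cell(2,2) b: {T0}  orig:{}
  cell(0,1) bb: {A}
  cell(1,2) bb: {A}
  cell(0,2) bbb: {S}

S ∈ T[0,2] ⇒ YES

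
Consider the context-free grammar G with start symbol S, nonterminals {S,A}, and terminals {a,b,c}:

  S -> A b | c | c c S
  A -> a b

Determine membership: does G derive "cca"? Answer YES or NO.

CNF form of G:
  S -> A T1 | T2 X3 | c
  A -> T0 T1
  T0 -> a
  T1 -> b
  T2 -> c
  X3 -> T2 S

CYK fill:
  cell(0,0) c: {S,T2}  orig:{S}
  cell(1,1) c: {S,T2}  orig:{S}
  cell(2,2) a: {T0}  orig:{}
  cell(0,1) cc: {X3}  orig:{}
  cell(1,2) ca: ∅
  cell(0,2) cca: ∅

S ∉ T[0,2] ⇒ NO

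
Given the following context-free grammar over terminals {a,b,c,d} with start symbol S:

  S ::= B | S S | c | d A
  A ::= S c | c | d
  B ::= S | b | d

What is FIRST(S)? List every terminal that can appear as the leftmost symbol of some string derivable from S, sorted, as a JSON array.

Compute FIRST by fixpoint:
pass 1:
  A via A→c: +{c}
  A via A→d: +{d}
  B via B→b: +{b}
  B via B→d: +{d}
  S via S→B: +{b,d}
  S via S→c: +{c}
  FIRST(S)={b,c,d}  FIRST(A)={c,d}  FIRST(B)={b,d}
pass 2:
  A via A→S c: +{b}
  B via B→S: +{c}
  FIRST(S)={b,c,d}  FIRST(A)={b,c,d}  FIRST(B)={b,c,d}
pass 3: — fixpoint
  FIRST(S)={b,c,d}  FIRST(A)={b,c,d}  FIRST(B)={b,c,d}

FIRST(S) = ["b", "c", "d"]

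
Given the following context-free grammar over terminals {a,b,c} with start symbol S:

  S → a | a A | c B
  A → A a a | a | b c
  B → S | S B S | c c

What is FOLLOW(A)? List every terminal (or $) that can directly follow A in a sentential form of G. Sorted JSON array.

FIRST iteration:
pass 1:
  A via A→a: +{a}
  A via A→b c: +{b}
  B via B→c c: +{c}
  S via S→a: +{a}
  S via S→c B: +{c}
  FIRST[S]={a,c}  FIRST[A]={a,b}  FIRST[B]={c}
pass 2:
  B via B→S: +{a}
  FIRST[S]={a,c}  FIRST[A]={a,b}  FIRST[B]={a,c}
pass 3: — fixpoint
  FIRST[S]={a,c}  FIRST[A]={a,b}  FIRST[B]={a,c}

FOLLOW iteration:
FOLLOW(S) := {$}
[1]
  A→A a a: FOLLOW(A) ⊇ FIRST(a) = {a}; new: +{a}
  B→S B S: FOLLOW(S) ⊇ FIRST(B) = {a,c}; new: +{a,c}
  B→S B S: FOLLOW(B) ⊇ FIRST(S) = {a,c}; new: +{a,c}
  S→a A: FOLLOW(A) ⊇ FOLLOW(S) ⊇ {$,a,c}; new: +{$,c}
  S→c B: FOLLOW(B) ⊇ FOLLOW(S) ⊇ {$,a,c}; new: +{$}
  FOLLOW(S)={$,a,c}  FOLLOW(A)={$,a,c}  FOLLOW(B)={$,a,c}
[2] done
  FOLLOW(S)={$,a,c}  FOLLOW(A)={$,a,c}  FOLLOW(B)={$,a,c}

FOLLOW(A) = ["$", "a", "c"]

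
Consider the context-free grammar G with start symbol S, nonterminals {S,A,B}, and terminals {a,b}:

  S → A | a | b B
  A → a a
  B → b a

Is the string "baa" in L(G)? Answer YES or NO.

Convert to CNF:
  S -> T0 T0 | T1 B | a
  A -> T0 T0
  B -> T1 T0
  T0 -> a
  T1 -> b

CYK table (by increasing span):
  T[0,0] 'b' = {T1}  orig:{}
  T[1,1] 'a' = {S,T0}  orig:{S}
  T[2,2] 'a' = {S,T0}  orig:{S}
  T[0,1] 'ba' = {B}
  T[1,2] 'aa' = {A,S}
  T[0,2] 'baa' = ∅

S ∉ T[0,2] ⇒ NO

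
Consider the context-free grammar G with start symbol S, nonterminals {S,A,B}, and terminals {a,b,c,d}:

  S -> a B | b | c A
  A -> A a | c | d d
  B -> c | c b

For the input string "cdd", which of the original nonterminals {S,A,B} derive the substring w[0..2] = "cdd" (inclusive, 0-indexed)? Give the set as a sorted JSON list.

CNF form of G:
  S -> T0 B | T2 A | b
  A -> A T0 | T1 T1 | c
  B -> T2 T3 | c
  T0 -> a
  T1 -> d
  T2 -> c
  T3 -> b

Fill CYK table bottom-up — only the sub-triangle for w[0..2]:
  [0..0]={A,B,T2}  "c"  orig:{A,B}
  [1..1]={T1}  "d"  orig:{}
  [2..2]={T1}  "d"  orig:{}
  [0..1]=∅  "cd"
  [1..2]={A}  "dd"
  [0..2]={S}  "cdd"

Original NTs in T[0,2] deriving "cdd": ["S"]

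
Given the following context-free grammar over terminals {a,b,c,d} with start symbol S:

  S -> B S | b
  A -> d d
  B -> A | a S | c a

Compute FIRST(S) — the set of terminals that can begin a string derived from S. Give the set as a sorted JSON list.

Compute FIRST by fixpoint:
round 1:
  A via A→d d: +{d}
  B via B→A: +{d}
  B via B→a S: +{a}
  B via B→c a: +{c}
  S via S→B S: +{a,c,d}
  S via S→b: +{b}
  FIRST[S]={a,b,c,d}  FIRST[A]={d}  FIRST[B]={a,c,d}
round 2: (no change)
  FIRST[S]={a,b,c,d}  FIRST[A]={d}  FIRST[B]={a,c,d}

FIRST(S) = ["a", "b", "c", "d"]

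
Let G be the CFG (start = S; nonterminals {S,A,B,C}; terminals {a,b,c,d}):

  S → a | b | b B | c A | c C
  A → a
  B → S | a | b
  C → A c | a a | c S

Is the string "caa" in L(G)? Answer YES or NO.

Convert to CNF:
  S -> T0 B | T1 A | T1 C | a | b
  A -> a
  B -> T0 B | T1 A | T1 C | a | b
  C -> A T1 | T1 S | T2 T2
  T0 -> b
  T1 -> c
  T2 -> a

CYK fill:
  [0..0]={T1}  "c"  orig:{}
  [1..1]={A,B,S,T2}  "a"  orig:{A,B,S}
  [2..2]={A,B,S,T2}  "a"  orig:{A,B,S}
  [0..1]={B,C,S}  "ca"
  [1..2]={C}  "aa"
  [0..2]={B,S}  "caa"

S ∈ T[0,2] ⇒ YES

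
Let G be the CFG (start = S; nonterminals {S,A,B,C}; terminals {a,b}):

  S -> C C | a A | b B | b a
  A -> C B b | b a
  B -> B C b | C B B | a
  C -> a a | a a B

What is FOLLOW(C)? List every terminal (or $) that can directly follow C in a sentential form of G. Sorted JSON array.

Compute FIRST by fixpoint:
pass 1:
  A via A→b a: +{b}
  B via B→a: +{a}
  C via C→a a: +{a}
  S via S→C C: +{a}
  S via S→b B: +{b}
  FIRST[S]={a,b}  FIRST[A]={b}  FIRST[B]={a}  FIRST[C]={a}
pass 2:
  A via A→C B b: +{a}
  FIRST[S]={a,b}  FIRST[A]={a,b}  FIRST[B]={a}  FIRST[C]={a}
pass 3: (no change)
  FIRST[S]={a,b}  FIRST[A]={a,b}  FIRST[B]={a}  FIRST[C]={a}

FOLLOW sets:
seed FOLLOW(S) with $
[1]
  A→C B b: FOLLOW(C) ⊇ FIRST(B) = {a}; new: +{a}
  A→C B b: FOLLOW(B) ⊇ FIRST(b) = {b}; new: +{b}
  B→B C b: FOLLOW(B) ⊇ FIRST(C) = {a}; new: +{a}
  B→B C b: FOLLOW(C) ⊇ FIRST(b) = {b}; new: +{b}
  S→C C: FOLLOW(C) ⊇ FOLLOW(S) ⊇ {$}; new: +{$}
  S→a A: FOLLOW(A) ⊇ FOLLOW(S) ⊇ {$}; new: +{$}
  S→b B: FOLLOW(B) ⊇ FOLLOW(S) ⊇ {$}; new: +{$}
  FOLLOW[S]={$}  FOLLOW[A]={$}  FOLLOW[B]={$,a,b}  FOLLOW[C]={$,a,b}
[2] done
  FOLLOW[S]={$}  FOLLOW[A]={$}  FOLLOW[B]={$,a,b}  FOLLOW[C]={$,a,b}

FOLLOW(C) = ["$", "a", "b"]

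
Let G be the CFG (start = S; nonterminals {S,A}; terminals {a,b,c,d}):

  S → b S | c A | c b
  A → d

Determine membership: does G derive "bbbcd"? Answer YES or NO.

Convert to CNF:
  S -> T0 S | T1 A | T1 T0
  A -> d
  T0 -> b
  T1 -> c

CYK fill:
  T[0,0] 'b' = {T0}  orig:{}
  T[1,1] 'b' = {T0}  orig:{}
  T[2,2] 'b' = {T0}  orig:{}
  T[3,3] 'c' = {T1}  orig:{}
  T[4,4] 'd' = {A}
  T[0,1] 'bb' = ∅
  T[1,2] 'bb' = ∅
  T[2,3] 'bc' = ∅
  T[3,4] 'cd' = {S}
  T[0,2] 'bbb' = ∅
  T[1,3] 'bbc' = ∅
  T[2,4] 'bcd' = {S}
  T[0,3] 'bbbc' = ∅
  T[1,4] 'bbcd' = {S}
  T[0,4] 'bbbcd' = {S}

S ∈ T[0,4] ⇒ YES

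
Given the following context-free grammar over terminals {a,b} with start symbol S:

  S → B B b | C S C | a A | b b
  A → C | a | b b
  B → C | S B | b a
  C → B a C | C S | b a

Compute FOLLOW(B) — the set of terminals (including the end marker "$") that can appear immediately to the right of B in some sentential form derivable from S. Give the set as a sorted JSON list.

FIRST sets, iterate to fixpoint:
[1]
  A via A→a: +{a}
  A via A→b b: +{b}
  B via B→b a: +{b}
  C via C→B a C: +{b}
  S via S→B B b: +{b}
  S via S→a A: +{a}
  S: {a,b}  A: {a,b}  B: {b}  C: {b}
[2]
  B via B→S B: +{a}
  C via C→B a C: +{a}
  S: {a,b}  A: {a,b}  B: {a,b}  C: {a,b}
[3] done
  S: {a,b}  A: {a,b}  B: {a,b}  C: {a,b}

Compute FOLLOW by fixpoint:
initialize: $ ∈ FOLLOW(S)
iter 1:
  B→S B: FOLLOW(S) ⊇ FIRST(B) = {a,b}; new: +{a,b}
  C→B a C: FOLLOW(B) ⊇ FIRST(a) = {a}; new: +{a}
  C→C S: FOLLOW(C) ⊇ FIRST(S) = {a,b}; new: +{a,b}
  S→B B b: FOLLOW(B) ⊇ FIRST(B) = {a,b}; new: +{b}
  S→C S C: FOLLOW(C) ⊇ FOLLOW(S) ⊇ {$,a,b}; new: +{$}
  S→a A: FOLLOW(A) ⊇ FOLLOW(S) ⊇ {$,a,b}; new: +{$,a,b}
  FOLLOW(S)={$,a,b}  FOLLOW(A)={$,a,b}  FOLLOW(B)={a,b}  FOLLOW(C)={$,a,b}
iter 2: — fixpoint
  FOLLOW(S)={$,a,b}  FOLLOW(A)={$,a,b}  FOLLOW(B)={a,b}  FOLLOW(C)={$,a,b}

FOLLOW(B) = ["a", "b"]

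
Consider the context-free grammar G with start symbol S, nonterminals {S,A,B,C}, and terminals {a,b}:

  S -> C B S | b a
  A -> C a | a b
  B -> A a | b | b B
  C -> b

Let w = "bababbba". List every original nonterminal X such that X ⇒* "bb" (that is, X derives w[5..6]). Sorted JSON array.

Convert to CNF:
  S -> C X2 | T1 T0
  A -> C T0 | T0 T1
  B -> A T0 | T1 B | b
  C -> b
  T0 -> a
  T1 -> b
  X2 -> B S

CYK fill (cells [i..j] with 5 ≤ i ≤ j ≤ 6 only):
  [5..5]={B,C,T1}  "b"  orig:{B,C}
  [6..6]={B,C,T1}  "b"  orig:{B,C}
  [5..6]={B}  "bb"

Original NTs in T[5,6] deriving "bb": ["B"]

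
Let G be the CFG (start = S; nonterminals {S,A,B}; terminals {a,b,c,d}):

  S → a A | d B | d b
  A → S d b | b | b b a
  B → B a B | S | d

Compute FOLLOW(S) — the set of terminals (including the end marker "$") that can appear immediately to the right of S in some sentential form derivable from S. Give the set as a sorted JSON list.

Compute FIRST by fixpoint:
[1]
  A via A→b: +{b}
  B via B→d: +{d}
  S via S→a A: +{a}
  S via S→d B: +{d}
  FIRST[S]={a,d}  FIRST[A]={b}  FIRST[B]={d}
[2]
  A via A→S d b: +{a,d}
  B via B→S: +{a}
  FIRST[S]={a,d}  FIRST[A]={a,b,d}  FIRST[B]={a,d}
[3] (stable)
  FIRST[S]={a,d}  FIRST[A]={a,b,d}  FIRST[B]={a,d}

FOLLOW iteration:
initialize: $ ∈ FOLLOW(S)
pass 1:
  A→S d b: FOLLOW(S) ⊇ FIRST(d) = {d}; new: +{d}
  B→B a B: FOLLOW(B) ⊇ FIRST(a) = {a}; new: +{a}
  B→S: FOLLOW(S) ⊇ FOLLOW(B) ⊇ {a}; new: +{a}
  S→a A: FOLLOW(A) ⊇ FOLLOW(S) ⊇ {$,a,d}; new: +{$,a,d}
  S→d B: FOLLOW(B) ⊇ FOLLOW(S) ⊇ {$,a,d}; new: +{$,d}
  FOLLOW[S]={$,a,d}  FOLLOW[A]={$,a,d}  FOLLOW[B]={$,a,d}
pass 2: — fixpoint
  FOLLOW[S]={$,a,d}  FOLLOW[A]={$,a,d}  FOLLOW[B]={$,a,d}

FOLLOW(S) = ["$", "a", "d"]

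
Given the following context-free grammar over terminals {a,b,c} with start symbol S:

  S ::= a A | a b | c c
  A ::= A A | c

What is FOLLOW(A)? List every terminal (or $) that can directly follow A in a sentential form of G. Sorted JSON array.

Compute FIRST by fixpoint:
iter 1:
  A via A→c: +{c}
  S via S→a A: +{a}
  S via S→c c: +{c}
  FIRST[S]={a,c}  FIRST[A]={c}
iter 2: (stable)
  FIRST[S]={a,c}  FIRST[A]={c}

FOLLOW iteration:
seed FOLLOW(S) with $
iter 1:
  A→A A: FOLLOW(A) ⊇ FIRST(A) = {c}; new: +{c}
  S→a A: FOLLOW(A) ⊇ FOLLOW(S) ⊇ {$}; new: +{$}
  FOLLOW[S]={$}  FOLLOW[A]={$,c}
iter 2: done
  FOLLOW[S]={$}  FOLLOW[A]={$,c}

FOLLOW(A) = ["$", "c"]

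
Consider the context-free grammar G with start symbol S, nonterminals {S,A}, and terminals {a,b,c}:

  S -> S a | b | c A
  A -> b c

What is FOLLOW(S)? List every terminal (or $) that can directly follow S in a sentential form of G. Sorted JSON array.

Compute FIRST by fixpoint:
round 1:
  A via A→b c: +{b}
  S via S→b: +{b}
  S via S→c A: +{c}
  S: {b,c}  A: {b}
round 2: (no change)
  S: {b,c}  A: {b}

Compute FOLLOW by fixpoint:
FOLLOW(S) := {$}
pass 1:
  S→S a: FOLLOW(S) ⊇ FIRST(a) = {a}; new: +{a}
  S→c A: FOLLOW(A) ⊇ FOLLOW(S) ⊇ {$,a}; new: +{$,a}
  FOLLOW[S]={$,a}  FOLLOW[A]={$,a}
pass 2: (stable)
  FOLLOW[S]={$,a}  FOLLOW[A]={$,a}

FOLLOW(S) = ["$", "a"]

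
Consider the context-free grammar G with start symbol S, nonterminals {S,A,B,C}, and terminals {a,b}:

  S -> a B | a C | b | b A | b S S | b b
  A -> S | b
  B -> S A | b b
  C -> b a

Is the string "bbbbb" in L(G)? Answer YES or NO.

CNF form of G:
  S -> T0 B | T0 C | T1 A | T1 T1 | T1 X3 | b
  A -> T0 B | T0 C | T1 A | T1 T1 | T1 X2 | b
  B -> S A | T1 T1
  C -> T1 T0
  T0 -> a
  T1 -> b
  X2 -> S S
  X3 -> S S

CYK fill:
  T[0,0] 'b' = {A,S,T1}  orig:{A,S}
  T[1,1] 'b' = {A,S,T1}  orig:{A,S}
  T[2,2] 'b' = {A,S,T1}  orig:{A,S}
  T[3,3] 'b' = {A,S,T1}  orig:{A,S}
  T[4,4] 'b' = {A,S,T1}  orig:{A,S}
  T[0,1] 'bb' = {A,B,S,X2,X3}  orig:{A,B,S}
  T[1,2] 'bb' = {A,B,S,X2,X3}  orig:{A,B,S}
  T[2,3] 'bb' = {A,B,S,X2,X3}  orig:{A,B,S}
  T[3,4] 'bb' = {A,B,S,X2,X3}  orig:{A,B,S}
  T[0,2] 'bbb' = {A,B,S,X2,X3}  orig:{A,B,S}
  T[1,3] 'bbb' = {A,B,S,X2,X3}  orig:{A,B,S}
  T[2,4] 'bbb' = {A,B,S,X2,X3}  orig:{A,B,S}
  T[0,3] 'bbbb' = {A,B,S,X2,X3}  orig:{A,B,S}
  T[1,4] 'bbbb' = {A,B,S,X2,X3}  orig:{A,B,S}
  T[0,4] 'bbbbb' = {A,B,S,X2,X3}  orig:{A,B,S}

S ∈ T[0,4] ⇒ YES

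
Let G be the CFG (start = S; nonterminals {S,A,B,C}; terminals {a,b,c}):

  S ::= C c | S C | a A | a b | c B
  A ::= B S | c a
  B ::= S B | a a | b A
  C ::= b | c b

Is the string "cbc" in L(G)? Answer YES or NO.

CNF form of G:
  S -> C T0 | S C | T0 B | T1 A | T1 T2
  A -> B S | T0 T1
  B -> S B | T1 T1 | T2 A
  C -> T0 T2 | b
  T0 -> c
  T1 -> a
  T2 -> b

CYK fill:
  cell(0,0) c: {T0}  orig:{}
  cell(1,1) b: {C,T2}  orig:{C}
  cell(2,2) c: {T0}  orig:{}
  cell(0,1) cb: {C}
  cell(1,2) bc: {S}
  cell(0,2) cbc: {S}

S ∈ T[0,2] ⇒ YES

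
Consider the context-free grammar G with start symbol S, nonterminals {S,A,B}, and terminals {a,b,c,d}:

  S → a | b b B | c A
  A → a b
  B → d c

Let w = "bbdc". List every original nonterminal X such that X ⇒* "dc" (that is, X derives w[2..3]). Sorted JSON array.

CNF form of G:
  S -> T1 X4 | T3 A | a
  A -> T0 T1
  B -> T2 T3
  T0 -> a
  T1 -> b
  T2 -> d
  T3 -> c
  X4 -> T1 B

CYK table (by increasing span), restricted to cells inside w[2..3]:
  [2..2]={T2}  "d"  orig:{}
  [3..3]={T3}  "c"  orig:{}
  [2..3]={B}  "dc"

Original NTs in T[2,3] deriving "dc": ["B"]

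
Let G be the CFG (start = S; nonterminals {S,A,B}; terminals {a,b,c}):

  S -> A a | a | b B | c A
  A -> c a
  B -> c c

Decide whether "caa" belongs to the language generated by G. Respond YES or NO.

Convert to CNF:
  S -> A T1 | T0 A | T2 B | a
  A -> T0 T1
  B -> T0 T0
  T0 -> c
  T1 -> a
  T2 -> b

CYK fill:
  cell(0,0) c: {T0}  orig:{}
  cell(1,1) a: {S,T1}  orig:{S}
  cell(2,2) a: {S,T1}  orig:{S}
  cell(0,1) ca: {A}
  cell(1,2) aa: ∅
  cell(0,2) caa: {S}

S ∈ T[0,2] ⇒ YES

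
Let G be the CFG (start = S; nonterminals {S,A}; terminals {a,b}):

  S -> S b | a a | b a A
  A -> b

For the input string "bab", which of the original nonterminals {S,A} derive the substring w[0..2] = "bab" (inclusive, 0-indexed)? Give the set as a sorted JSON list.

Convert to CNF:
  S -> S T0 | T0 X2 | T1 T1
  A -> b
  T0 -> b
  T1 -> a
  X2 -> T1 A

CYK fill — only the sub-triangle for w[0..2]:
  [0..0]={A,T0}  "b"  orig:{A}
  [1..1]={T1}  "a"  orig:{}
  [2..2]={A,T0}  "b"  orig:{A}
  [0..1]=∅  "ba"
  [1..2]={X2}  "ab"  orig:{}
  [0..2]={S}  "bab"

Original NTs in T[0,2] deriving "bab": ["S"]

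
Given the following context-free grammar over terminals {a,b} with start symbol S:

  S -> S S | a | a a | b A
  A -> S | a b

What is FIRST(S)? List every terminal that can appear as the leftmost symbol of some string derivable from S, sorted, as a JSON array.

FIRST iteration:
[1]
  A via A→a b: +{a}
  S via S→a: +{a}
  S via S→b A: +{b}
  S: {a,b}  A: {a}
[2]
  A via A→S: +{b}
  S: {a,b}  A: {a,b}
[3] (stable)
  S: {a,b}  A: {a,b}

FIRST(S) = ["a", "b"]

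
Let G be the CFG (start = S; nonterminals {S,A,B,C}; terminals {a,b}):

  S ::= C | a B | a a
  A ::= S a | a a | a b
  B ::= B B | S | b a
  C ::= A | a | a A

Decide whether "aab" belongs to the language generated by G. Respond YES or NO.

CNF form of G:
  S -> S T0 | T0 A | T0 B | T0 T0 | T0 T1 | a
  A -> S T0 | T0 T0 | T0 T1
  B -> B B | S T0 | T0 A | T0 B | T0 T0 | T0 T1 | T1 T0 | a
  C -> S T0 | T0 A | T0 T0 | T0 T1 | a
  T0 -> a
  T1 -> b

CYK fill:
  [0..0]={B,C,S,T0}  "a"  orig:{B,C,S}
  [1..1]={B,C,S,T0}  "a"  orig:{B,C,S}
  [2..2]={T1}  "b"  orig:{}
  [0..1]={A,B,C,S}  "aa"
  [1..2]={A,B,C,S}  "ab"
  [0..2]={B,C,S}  "aab"

S ∈ T[0,2] ⇒ YES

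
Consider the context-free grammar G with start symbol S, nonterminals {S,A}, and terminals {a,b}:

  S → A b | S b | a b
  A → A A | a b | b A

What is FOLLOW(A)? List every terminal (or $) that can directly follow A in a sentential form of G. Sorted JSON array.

FIRST sets, iterate to fixpoint:
round 1:
  A via A→a b: +{a}
  A via A→b A: +{b}
  S via S→A b: +{a,b}
  S: {a,b}  A: {a,b}
round 2: done
  S: {a,b}  A: {a,b}

FOLLOW iteration:
initialize: $ ∈ FOLLOW(S)
round 1:
  A→A A: FOLLOW(A) ⊇ FIRST(A) = {a,b}; new: +{a,b}
  S→S b: FOLLOW(S) ⊇ FIRST(b) = {b}; new: +{b}
  FOLLOW[S]={$,b}  FOLLOW[A]={a,b}
round 2: (no change)
  FOLLOW[S]={$,b}  FOLLOW[A]={a,b}

FOLLOW(A) = ["a", "b"]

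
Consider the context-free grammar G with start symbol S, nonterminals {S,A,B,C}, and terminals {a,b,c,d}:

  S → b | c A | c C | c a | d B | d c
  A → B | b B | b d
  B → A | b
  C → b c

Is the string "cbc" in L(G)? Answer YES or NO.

CNF form of G:
  S -> T1 B | T1 T2 | T2 A | T2 C | T2 T3 | b
  A -> T0 B | T0 T1 | b
  B -> T0 B | T0 T1 | b
  C -> T0 T2
  T0 -> b
  T1 -> d
  T2 -> c
  T3 -> a

CYK table (by increasing span):
  [0..0]={T2}  "c"  orig:{}
  [1..1]={A,B,S,T0}  "b"  orig:{A,B,S}
  [2..2]={T2}  "c"  orig:{}
  [0..1]={S}  "cb"
  [1..2]={C}  "bc"
  [0..2]={S}  "cbc"

S ∈ T[0,2] ⇒ YES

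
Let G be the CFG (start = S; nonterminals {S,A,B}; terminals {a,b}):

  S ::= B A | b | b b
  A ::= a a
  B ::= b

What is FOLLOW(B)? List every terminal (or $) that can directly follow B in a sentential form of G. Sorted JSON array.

Compute FIRST by fixpoint:
iter 1:
  A via A→a a: +{a}
  B via B→b: +{b}
  S via S→B A: +{b}
  FIRST(S)={b}  FIRST(A)={a}  FIRST(B)={b}
iter 2: — fixpoint
  FIRST(S)={b}  FIRST(A)={a}  FIRST(B)={b}

Compute FOLLOW by fixpoint:
FOLLOW(S) := {$}
iter 1:
  S→B A: FOLLOW(B) ⊇ FIRST(A) = {a}; new: +{a}
  S→B A: FOLLOW(A) ⊇ FOLLOW(S) ⊇ {$}; new: +{$}
  FOLLOW[S]={$}  FOLLOW[A]={$}  FOLLOW[B]={a}
iter 2: (no change)
  FOLLOW[S]={$}  FOLLOW[A]={$}  FOLLOW[B]={a}

FOLLOW(B) = ["a"]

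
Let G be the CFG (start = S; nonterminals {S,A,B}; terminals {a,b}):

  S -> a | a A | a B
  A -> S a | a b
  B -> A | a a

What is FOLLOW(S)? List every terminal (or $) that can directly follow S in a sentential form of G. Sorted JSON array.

FIRST sets, iterate to fixpoint:
iter 1:
  A via A→a b: +{a}
  B via B→A: +{a}
  S via S→a: +{a}
  FIRST[S]={a}  FIRST[A]={a}  FIRST[B]={a}
iter 2: (stable)
  FIRST[S]={a}  FIRST[A]={a}  FIRST[B]={a}

FOLLOW iteration:
initialize: $ ∈ FOLLOW(S)
round 1:
  A→S a: FOLLOW(S) ⊇ FIRST(a) = {a}; new: +{a}
  S→a A: FOLLOW(A) ⊇ FOLLOW(S) ⊇ {$,a}; new: +{$,a}
  S→a B: FOLLOW(B) ⊇ FOLLOW(S) ⊇ {$,a}; new: +{$,a}
  FOLLOW[S]={$,a}  FOLLOW[A]={$,a}  FOLLOW[B]={$,a}
round 2: — fixpoint
  FOLLOW[S]={$,a}  FOLLOW[A]={$,a}  FOLLOW[B]={$,a}

FOLLOW(S) = ["$", "a"]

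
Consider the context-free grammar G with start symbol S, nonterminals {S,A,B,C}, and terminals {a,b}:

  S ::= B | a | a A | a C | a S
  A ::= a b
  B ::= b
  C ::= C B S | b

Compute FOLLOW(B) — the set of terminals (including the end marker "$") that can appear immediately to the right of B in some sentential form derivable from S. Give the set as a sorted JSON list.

FIRST iteration:
iter 1:
  A via A→a b: +{a}
  B via B→b: +{b}
  C via C→b: +{b}
  S via S→B: +{b}
  S via S→a: +{a}
  FIRST[S]={a,b}  FIRST[A]={a}  FIRST[B]={b}  FIRST[C]={b}
iter 2: — fixpoint
  FIRST[S]={a,b}  FIRST[A]={a}  FIRST[B]={b}  FIRST[C]={b}

Compute FOLLOW by fixpoint:
initialize: $ ∈ FOLLOW(S)
pass 1:
  C→C B S: FOLLOW(C) ⊇ FIRST(B) = {b}; new: +{b}
  C→C B S: FOLLOW(B) ⊇ FIRST(S) = {a,b}; new: +{a,b}
  C→C B S: FOLLOW(S) ⊇ FOLLOW(C) ⊇ {b}; new: +{b}
  S→B: FOLLOW(B) ⊇ FOLLOW(S) ⊇ {$,b}; new: +{$}
  S→a A: FOLLOW(A) ⊇ FOLLOW(S) ⊇ {$,b}; new: +{$,b}
  S→a C: FOLLOW(C) ⊇ FOLLOW(S) ⊇ {$,b}; new: +{$}
  FOLLOW[S]={$,b}  FOLLOW[A]={$,b}  FOLLOW[B]={$,a,b}  FOLLOW[C]={$,b}
pass 2: (no change)
  FOLLOW[S]={$,b}  FOLLOW[A]={$,b}  FOLLOW[B]={$,a,b}  FOLLOW[C]={$,b}

FOLLOW(B) = ["$", "a", "b"]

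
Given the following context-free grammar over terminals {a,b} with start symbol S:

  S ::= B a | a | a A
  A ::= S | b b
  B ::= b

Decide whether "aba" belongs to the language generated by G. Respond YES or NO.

Convert to CNF:
  S -> B T0 | T0 A | a
  A -> B T0 | T0 A | T1 T1 | a
  B -> b
  T0 -> a
  T1 -> b

CYK fill:
  cell(0,0) a: {A,S,T0}  orig:{A,S}
  cell(1,1) b: {B,T1}  orig:{B}
  cell(2,2) a: {A,S,T0}  orig:{A,S}
  cell(0,1) ab: ∅
  cell(1,2) ba: {A,S}
  cell(0,2) aba: {A,S}

S ∈ T[0,2] ⇒ YES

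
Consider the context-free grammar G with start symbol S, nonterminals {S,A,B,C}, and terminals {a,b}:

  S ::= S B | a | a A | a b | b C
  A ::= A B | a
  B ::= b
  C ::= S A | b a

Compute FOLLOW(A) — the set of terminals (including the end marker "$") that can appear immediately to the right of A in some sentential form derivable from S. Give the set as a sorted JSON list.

FIRST sets, iterate to fixpoint:
[1]
  A via A→a: +{a}
  B via B→b: +{b}
  C via C→b a: +{b}
  S via S→a: +{a}
  S via S→b C: +{b}
  FIRST(S)={a,b}  FIRST(A)={a}  FIRST(B)={b}  FIRST(C)={b}
[2]
  C via C→S A: +{a}
  FIRST(S)={a,b}  FIRST(A)={a}  FIRST(B)={b}  FIRST(C)={a,b}
[3] done
  FIRST(S)={a,b}  FIRST(A)={a}  FIRST(B)={b}  FIRST(C)={a,b}

FOLLOW iteration:
initialize: $ ∈ FOLLOW(S)
pass 1:
  A→A B: FOLLOW(A) ⊇ FIRST(B) = {b}; new: +{b}
  A→A B: FOLLOW(B) ⊇ FOLLOW(A) ⊇ {b}; new: +{b}
  C→S A: FOLLOW(S) ⊇ FIRST(A) = {a}; new: +{a}
  S→S B: FOLLOW(S) ⊇ FIRST(B) = {b}; new: +{b}
  S→S B: FOLLOW(B) ⊇ FOLLOW(S) ⊇ {$,a,b}; new: +{$,a}
  S→a A: FOLLOW(A) ⊇ FOLLOW(S) ⊇ {$,a,b}; new: +{$,a}
  S→b C: FOLLOW(C) ⊇ FOLLOW(S) ⊇ {$,a,b}; new: +{$,a,b}
  FOLLOW(S)={$,a,b}  FOLLOW(A)={$,a,b}  FOLLOW(B)={$,a,b}  FOLLOW(C)={$,a,b}
pass 2: — fixpoint
  FOLLOW(S)={$,a,b}  FOLLOW(A)={$,a,b}  FOLLOW(B)={$,a,b}  FOLLOW(C)={$,a,b}

FOLLOW(A) = ["$", "a", "b"]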